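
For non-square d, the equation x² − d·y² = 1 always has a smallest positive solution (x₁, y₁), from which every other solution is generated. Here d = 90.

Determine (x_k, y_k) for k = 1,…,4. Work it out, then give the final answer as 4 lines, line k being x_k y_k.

19 2
721 76
27379 2886
1039681 109592

[9; 2,18] for √90; ℓ=2 ⇒ convergent index 1
k=0  a_k=9  p_k/q_k = 9/1
k=1  a_k=2  p_k/q_k = 19/2
→ (19, 2).  Check: 19²=361, 90·2²=360, difference 1.
(x_2, y_2) = (19·19 + 90·2·2, 19·2 + 2·19) = (721, 76)
(x_3, y_3) = (19·721 + 90·2·76, 19·76 + 2·721) = (27379, 2886)
(x_4, y_4) = (19·27379 + 90·2·2886, 19·2886 + 2·27379) = (1039681, 109592)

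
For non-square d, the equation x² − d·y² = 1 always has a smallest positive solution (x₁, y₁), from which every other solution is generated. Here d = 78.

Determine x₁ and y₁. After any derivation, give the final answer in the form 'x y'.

d=78: √d = [8; 1,4,1,16] (ℓ=4, even), read p_3/q_3
i=0: a=8 ⇒ p=8, q=1
…
i=2: a=4 ⇒ p=44, q=5
i=3: a=1 ⇒ p=53, q=6
fundamental: x₁=53, y₁=6  (since 2809 − 78·36 = 1)

53 6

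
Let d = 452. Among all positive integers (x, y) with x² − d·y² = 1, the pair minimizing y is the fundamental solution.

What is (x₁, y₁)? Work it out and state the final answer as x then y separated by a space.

1204353 56648

√452 → a₀=21, period (3,1,5,3,10,3,5,1,3,42); ℓ=10 even so k=9
a_0=21:  p_0=21·1+0=21,  q_0=21·0+1=1
a_1=3:  p_1=3·21+1=64,  q_1=3·1+0=3
…
a_4=3:  p_4=3·489+85=1552,  q_4=3·23+4=73
a_5=10:  p_5=10·1552+489=16009,  q_5=10·73+23=753
…
a_7=5:  p_7=5·49579+16009=263904,  q_7=5·2332+753=12413
a_8=1:  p_8=1·263904+49579=313483,  q_8=1·12413+2332=14745
a_9=3:  p_9=3·313483+263904=1204353,  q_9=3·14745+12413=56648
fundamental: x₁=1204353, y₁=56648  (since 1450466148609 − 452·3208995904 = 1)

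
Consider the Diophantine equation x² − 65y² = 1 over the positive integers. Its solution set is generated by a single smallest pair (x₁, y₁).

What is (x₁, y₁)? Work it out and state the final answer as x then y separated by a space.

129 16

[8; 16] for √65; ℓ=1 ⇒ convergent index 1
k=0  a_k=8  p_k/q_k = 8/1
k=1  a_k=16  p_k/q_k = 129/16
→ (129, 16).  Check: 129²=16641, 65·16²=16640, difference 1.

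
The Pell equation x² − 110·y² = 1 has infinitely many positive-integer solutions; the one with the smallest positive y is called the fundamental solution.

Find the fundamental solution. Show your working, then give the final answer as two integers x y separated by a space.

[10; 2,20] for √110; ℓ=2 ⇒ convergent index 1
k=0  a_k=10  p_k/q_k = 10/1
k=1  a_k=2  p_k/q_k = 21/2
fundamental: x₁=21, y₁=2  (since 441 − 110·4 = 1)

21 2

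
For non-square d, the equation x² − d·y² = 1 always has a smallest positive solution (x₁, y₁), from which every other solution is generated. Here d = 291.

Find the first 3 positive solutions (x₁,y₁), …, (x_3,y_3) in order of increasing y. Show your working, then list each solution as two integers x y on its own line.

[17; 17,34] for √291; ℓ=2 ⇒ convergent index 1
k=0  a_k=17  p_k/q_k = 17/1
k=1  a_k=17  p_k/q_k = 290/17
→ (290, 17).  Check: 290²=84100, 291·17²=84099, difference 1.
n=2: (290,17)∘(290,17) = (290·290+291·17·17, 290·17+17·290) = (168199,9860)
n=3: (168199,9860)∘(290,17) = (290·168199+291·17·9860, 290·9860+17·168199) = (97555130,5718783)

290 17
168199 9860
97555130 5718783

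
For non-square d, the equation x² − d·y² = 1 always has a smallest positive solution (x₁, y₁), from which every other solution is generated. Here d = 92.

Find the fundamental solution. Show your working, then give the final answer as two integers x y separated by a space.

1151 120

√92 → a₀=9, period (1,1,2,4,2,1,1,18); ℓ=8 even so k=7
k=0  a_k=9  p_k/q_k = 9/1
…
k=5  a_k=2  p_k/q_k = 470/49
k=6  a_k=1  p_k/q_k = 681/71
k=7  a_k=1  p_k/q_k = 1151/120
(x₁, y₁) = (1151, 120);  1151² − 92·120² = 1 ✓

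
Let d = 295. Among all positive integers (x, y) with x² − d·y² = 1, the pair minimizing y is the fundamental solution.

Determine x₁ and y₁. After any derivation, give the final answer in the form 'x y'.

2024999 117900

√295 → a₀=17, period (5,1,2,3,2,6,2,3,2,1,5,34); ℓ=12 even so k=11
i=0: a=17 ⇒ p=17, q=1
i=1: a=5 ⇒ p=86, q=5
…
i=3: a=2 ⇒ p=292, q=17
…
i=5: a=2 ⇒ p=2250, q=131
i=6: a=6 ⇒ p=14479, q=843
…
i=9: a=2 ⇒ p=247414, q=14405
i=10: a=1 ⇒ p=355517, q=20699
i=11: a=5 ⇒ p=2024999, q=117900
fundamental: x₁=2024999, y₁=117900  (since 4100620950001 − 295·13900410000 = 1)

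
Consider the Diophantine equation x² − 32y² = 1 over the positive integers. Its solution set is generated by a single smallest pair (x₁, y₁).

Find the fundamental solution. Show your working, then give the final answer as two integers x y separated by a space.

17 3

d=32: √d = [5; 1,1,1,10] (ℓ=4, even), read p_3/q_3
k=0  a_k=5  p_k/q_k = 5/1
k=1  a_k=1  p_k/q_k = 6/1
k=2  a_k=1  p_k/q_k = 11/2
k=3  a_k=1  p_k/q_k = 17/3
→ (17, 3).  Check: 17²=289, 32·3²=288, difference 1.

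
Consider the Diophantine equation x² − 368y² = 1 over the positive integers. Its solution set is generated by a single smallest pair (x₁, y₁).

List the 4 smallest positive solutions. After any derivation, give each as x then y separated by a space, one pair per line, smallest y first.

1151 60
2649601 138120
6099380351 317952180
14040770918401 731925780240

d=368: √d = [19; 5,2,5,38] (ℓ=4, even), read p_3/q_3
i=0: a=19 ⇒ p=19, q=1
…
i=2: a=2 ⇒ p=211, q=11
i=3: a=5 ⇒ p=1151, q=60
→ (1151, 60).  Check: 1151²=1324801, 368·60²=1324800, difference 1.
n=2: (1151,60)∘(1151,60) = (1151·1151+368·60·60, 1151·60+60·1151) = (2649601,138120)
n=3: (2649601,138120)∘(1151,60) = (1151·2649601+368·60·138120, 1151·138120+60·2649601) = (6099380351,317952180)
n=4: (6099380351,317952180)∘(1151,60) = (1151·6099380351+368·60·317952180, 1151·317952180+60·6099380351) = (14040770918401,731925780240)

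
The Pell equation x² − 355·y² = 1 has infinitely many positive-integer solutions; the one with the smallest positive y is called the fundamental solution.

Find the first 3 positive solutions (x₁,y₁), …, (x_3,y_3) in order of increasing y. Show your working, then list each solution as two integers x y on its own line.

954809 50676
1823320452961 96771801768
3481845556741524089 184797174548553948

d=355: √d = [18; 1,5,3,3,1,6,1,3,3,5,1,36] (ℓ=12, even), read p_11/q_11
k=0  a_k=18  p_k/q_k = 18/1
k=1  a_k=1  p_k/q_k = 19/1
k=2  a_k=5  p_k/q_k = 113/6
k=3  a_k=3  p_k/q_k = 358/19
…
k=5  a_k=1  p_k/q_k = 1545/82
k=6  a_k=6  p_k/q_k = 10457/555
k=7  a_k=1  p_k/q_k = 12002/637
k=8  a_k=3  p_k/q_k = 46463/2466
k=9  a_k=3  p_k/q_k = 151391/8035
k=10  a_k=5  p_k/q_k = 803418/42641
k=11  a_k=1  p_k/q_k = 954809/50676
(x₁, y₁) = (954809, 50676);  954809² − 355·50676² = 1 ✓
(954809+50676√355)^2 = 1823320452961 + 96771801768√355
(954809+50676√355)^3 = 3481845556741524089 + 184797174548553948√355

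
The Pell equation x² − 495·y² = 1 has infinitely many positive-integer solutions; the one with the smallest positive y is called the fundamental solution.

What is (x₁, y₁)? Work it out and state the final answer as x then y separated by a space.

89 4

√495 = [22; 4,44, …], period ℓ=2 (even) → k=1
step 0: (22, 1)  from 22·(1,0) + (0,1)
step 1: (89, 4)  from 4·(22,1) + (1,0)
→ (89, 4).  Check: 89²=7921, 495·4²=7920, difference 1.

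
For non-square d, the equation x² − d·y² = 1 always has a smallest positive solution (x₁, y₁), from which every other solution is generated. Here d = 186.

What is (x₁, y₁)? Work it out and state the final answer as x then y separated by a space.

7501 550

√186 = [13; 1,1,1,3,4,3,1,1,1,26, …], period ℓ=10 (even) → k=9
k=0  a_k=13  p_k/q_k = 13/1
…
k=2  a_k=1  p_k/q_k = 27/2
k=3  a_k=1  p_k/q_k = 41/3
k=4  a_k=3  p_k/q_k = 150/11
k=5  a_k=4  p_k/q_k = 641/47
…
k=7  a_k=1  p_k/q_k = 2714/199
k=8  a_k=1  p_k/q_k = 4787/351
k=9  a_k=1  p_k/q_k = 7501/550
→ (7501, 550).  Check: 7501²=56265001, 186·550²=56265000, difference 1.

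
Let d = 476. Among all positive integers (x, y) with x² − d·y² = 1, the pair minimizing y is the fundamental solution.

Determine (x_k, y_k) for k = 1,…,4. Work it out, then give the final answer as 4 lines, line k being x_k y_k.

28799 1320
1658764801 76029360
95541534979199 4379139075960
5503001330073139201 252229652421114720

√476 = [21; 1,4,2,10,2,4,1,42, …], period ℓ=8 (even) → k=7
k=0  a_k=21  p_k/q_k = 21/1
k=1  a_k=1  p_k/q_k = 22/1
k=2  a_k=4  p_k/q_k = 109/5
…
k=4  a_k=10  p_k/q_k = 2509/115
k=5  a_k=2  p_k/q_k = 5258/241
k=6  a_k=4  p_k/q_k = 23541/1079
k=7  a_k=1  p_k/q_k = 28799/1320
fundamental: x₁=28799, y₁=1320  (since 829382401 − 476·1742400 = 1)
k=2:  x_2 = 28799·28799+476·1320·1320 = 1658764801,  y_2 = 28799·1320+1320·28799 = 76029360
k=3:  x_3 = 28799·1658764801+476·1320·76029360 = 95541534979199,  y_3 = 28799·76029360+1320·1658764801 = 4379139075960
k=4:  x_4 = 28799·95541534979199+476·1320·4379139075960 = 5503001330073139201,  y_4 = 28799·4379139075960+1320·95541534979199 = 252229652421114720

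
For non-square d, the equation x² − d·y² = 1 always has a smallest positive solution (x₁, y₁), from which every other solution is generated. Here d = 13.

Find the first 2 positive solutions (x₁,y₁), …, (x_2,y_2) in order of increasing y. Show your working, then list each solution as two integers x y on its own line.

d=13: √d = [3; 1,1,1,1,6] (ℓ=5, odd), read p_9/q_9
k=0  a_k=3  p_k/q_k = 3/1
k=1  a_k=1  p_k/q_k = 4/1
k=2  a_k=1  p_k/q_k = 7/2
k=3  a_k=1  p_k/q_k = 11/3
k=4  a_k=1  p_k/q_k = 18/5
k=5  a_k=6  p_k/q_k = 119/33
k=6  a_k=1  p_k/q_k = 137/38
k=7  a_k=1  p_k/q_k = 256/71
k=8  a_k=1  p_k/q_k = 393/109
k=9  a_k=1  p_k/q_k = 649/180
fundamental: x₁=649, y₁=180  (since 421201 − 13·32400 = 1)
n=2: (649,180)∘(649,180) = (649·649+13·180·180, 649·180+180·649) = (842401,233640)

649 180
842401 233640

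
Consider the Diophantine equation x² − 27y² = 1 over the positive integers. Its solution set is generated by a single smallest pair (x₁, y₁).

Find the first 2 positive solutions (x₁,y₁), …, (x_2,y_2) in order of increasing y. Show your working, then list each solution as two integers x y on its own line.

√27 → a₀=5, period (5,10); ℓ=2 even so k=1
k=0  a_k=5  p_k/q_k = 5/1
k=1  a_k=5  p_k/q_k = 26/5
fundamental: x₁=26, y₁=5  (since 676 − 27·25 = 1)
(26+5√27)^2 = 1351 + 260√27

26 5
1351 260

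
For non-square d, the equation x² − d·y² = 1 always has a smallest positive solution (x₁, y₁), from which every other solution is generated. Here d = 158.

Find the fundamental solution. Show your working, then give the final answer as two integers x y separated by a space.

7743 616

√158 = [12; 1,1,3,12,3,1,1,24, …], period ℓ=8 (even) → k=7
step 0: (12, 1)  from 12·(1,0) + (0,1)
…
step 3: (88, 7)  from 3·(25,2) + (13,1)
…
step 6: (4412, 351)  from 1·(3331,265) + (1081,86)
step 7: (7743, 616)  from 1·(4412,351) + (3331,265)
fundamental: x₁=7743, y₁=616  (since 59954049 − 158·379456 = 1)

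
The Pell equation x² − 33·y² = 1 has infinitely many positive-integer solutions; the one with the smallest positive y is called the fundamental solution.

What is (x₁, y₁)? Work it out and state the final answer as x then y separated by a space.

d=33: √d = [5; 1,2,1,10] (ℓ=4, even), read p_3/q_3
a_0=5:  p_0=5·1+0=5,  q_0=5·0+1=1
…
a_2=2:  p_2=2·6+5=17,  q_2=2·1+1=3
a_3=1:  p_3=1·17+6=23,  q_3=1·3+1=4
(x₁, y₁) = (23, 4);  23² − 33·4² = 1 ✓

23 4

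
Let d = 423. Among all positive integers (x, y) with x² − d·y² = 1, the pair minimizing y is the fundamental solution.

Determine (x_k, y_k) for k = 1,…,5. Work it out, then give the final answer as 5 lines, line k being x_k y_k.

4607 224
42448897 2063936
391124132351 19017106080
3603817713033217 175223613357184
33205576016763929087 1614510354455987296

d=423: √d = [20; 1,1,3,4,3,1,1,40] (ℓ=8, even), read p_7/q_7
step 0: (20, 1)  from 20·(1,0) + (0,1)
step 1: (21, 1)  from 1·(20,1) + (1,0)
step 2: (41, 2)  from 1·(21,1) + (20,1)
step 3: (144, 7)  from 3·(41,2) + (21,1)
step 4: (617, 30)  from 4·(144,7) + (41,2)
step 5: (1995, 97)  from 3·(617,30) + (144,7)
step 6: (2612, 127)  from 1·(1995,97) + (617,30)
step 7: (4607, 224)  from 1·(2612,127) + (1995,97)
(x₁, y₁) = (4607, 224);  4607² − 423·224² = 1 ✓
k=2:  x_2 = 4607·4607+423·224·224 = 42448897,  y_2 = 4607·224+224·4607 = 2063936
k=3:  x_3 = 4607·42448897+423·224·2063936 = 391124132351,  y_3 = 4607·2063936+224·42448897 = 19017106080
k=4:  x_4 = 4607·391124132351+423·224·19017106080 = 3603817713033217,  y_4 = 4607·19017106080+224·391124132351 = 175223613357184
k=5:  x_5 = 4607·3603817713033217+423·224·175223613357184 = 33205576016763929087,  y_5 = 4607·175223613357184+224·3603817713033217 = 1614510354455987296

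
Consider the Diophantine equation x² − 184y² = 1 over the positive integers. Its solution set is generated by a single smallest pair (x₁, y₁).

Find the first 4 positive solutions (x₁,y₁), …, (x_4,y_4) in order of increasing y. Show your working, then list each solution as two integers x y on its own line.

24335 1794
1184384449 87313980
57643991108495 4249571404806
2805533046066067201 206826640184594040

[13; 1,1,3,2,1,2,1,2,3,1,1,26] for √184; ℓ=12 ⇒ convergent index 11
a_0=13:  p_0=13·1+0=13,  q_0=13·0+1=1
a_1=1:  p_1=1·13+1=14,  q_1=1·1+0=1
…
a_3=3:  p_3=3·27+14=95,  q_3=3·2+1=7
a_4=2:  p_4=2·95+27=217,  q_4=2·7+2=16
a_5=1:  p_5=1·217+95=312,  q_5=1·16+7=23
a_6=2:  p_6=2·312+217=841,  q_6=2·23+16=62
a_7=1:  p_7=1·841+312=1153,  q_7=1·62+23=85
a_8=2:  p_8=2·1153+841=3147,  q_8=2·85+62=232
a_9=3:  p_9=3·3147+1153=10594,  q_9=3·232+85=781
a_10=1:  p_10=1·10594+3147=13741,  q_10=1·781+232=1013
a_11=1:  p_11=1·13741+10594=24335,  q_11=1·1013+781=1794
fundamental: x₁=24335, y₁=1794  (since 592192225 − 184·3218436 = 1)
n=2: (24335,1794)∘(24335,1794) = (24335·24335+184·1794·1794, 24335·1794+1794·24335) = (1184384449,87313980)
n=3: (1184384449,87313980)∘(24335,1794) = (24335·1184384449+184·1794·87313980, 24335·87313980+1794·1184384449) = (57643991108495,4249571404806)
n=4: (57643991108495,4249571404806)∘(24335,1794) = (24335·57643991108495+184·1794·4249571404806, 24335·4249571404806+1794·57643991108495) = (2805533046066067201,206826640184594040)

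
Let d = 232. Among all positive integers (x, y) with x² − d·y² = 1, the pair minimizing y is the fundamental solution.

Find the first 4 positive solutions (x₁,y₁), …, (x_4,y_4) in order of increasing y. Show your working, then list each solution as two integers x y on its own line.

d=232: √d = [15; 4,3,7,3,4,30] (ℓ=6, even), read p_5/q_5
i=0: a=15 ⇒ p=15, q=1
i=1: a=4 ⇒ p=61, q=4
i=2: a=3 ⇒ p=198, q=13
i=3: a=7 ⇒ p=1447, q=95
i=4: a=3 ⇒ p=4539, q=298
i=5: a=4 ⇒ p=19603, q=1287
fundamental: x₁=19603, y₁=1287  (since 384277609 − 232·1656369 = 1)
(x_2, y_2) = (19603·19603 + 232·1287·1287, 19603·1287 + 1287·19603) = (768555217, 50458122)
(x_3, y_3) = (19603·768555217 + 232·1287·50458122, 19603·50458122 + 1287·768555217) = (30131975818099, 1978261129845)
(x_4, y_4) = (19603·30131975818099 + 232·1287·1978261129845, 19603·1978261129845 + 1287·30131975818099) = (1181354243155834177, 77559705806244948)

19603 1287
768555217 50458122
30131975818099 1978261129845
1181354243155834177 77559705806244948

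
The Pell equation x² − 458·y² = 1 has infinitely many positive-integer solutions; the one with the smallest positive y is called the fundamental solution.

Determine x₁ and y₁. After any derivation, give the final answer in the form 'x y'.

22899 1070

[21; 2,2,42] for √458; ℓ=3 ⇒ convergent index 5
step 0: (21, 1)  from 21·(1,0) + (0,1)
…
step 4: (9181, 429)  from 2·(4537,212) + (107,5)
step 5: (22899, 1070)  from 2·(9181,429) + (4537,212)
→ (22899, 1070).  Check: 22899²=524364201, 458·1070²=524364200, difference 1.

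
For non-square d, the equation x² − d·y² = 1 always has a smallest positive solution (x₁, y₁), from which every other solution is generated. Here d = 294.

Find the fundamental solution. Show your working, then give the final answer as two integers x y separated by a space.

[17; 6,1,4,1,6,34] for √294; ℓ=6 ⇒ convergent index 5
step 0: (17, 1)  from 17·(1,0) + (0,1)
step 1: (103, 6)  from 6·(17,1) + (1,0)
step 2: (120, 7)  from 1·(103,6) + (17,1)
step 3: (583, 34)  from 4·(120,7) + (103,6)
step 4: (703, 41)  from 1·(583,34) + (120,7)
step 5: (4801, 280)  from 6·(703,41) + (583,34)
(x₁, y₁) = (4801, 280);  4801² − 294·280² = 1 ✓

4801 280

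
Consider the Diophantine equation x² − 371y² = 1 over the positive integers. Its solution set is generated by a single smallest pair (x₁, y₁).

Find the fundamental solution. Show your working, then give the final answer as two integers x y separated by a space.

√371 = [19; 3,1,4,1,3,38, …], period ℓ=6 (even) → k=5
a_0=19:  p_0=19·1+0=19,  q_0=19·0+1=1
…
a_2=1:  p_2=1·58+19=77,  q_2=1·3+1=4
…
a_4=1:  p_4=1·366+77=443,  q_4=1·19+4=23
a_5=3:  p_5=3·443+366=1695,  q_5=3·23+19=88
(x₁, y₁) = (1695, 88);  1695² − 371·88² = 1 ✓

1695 88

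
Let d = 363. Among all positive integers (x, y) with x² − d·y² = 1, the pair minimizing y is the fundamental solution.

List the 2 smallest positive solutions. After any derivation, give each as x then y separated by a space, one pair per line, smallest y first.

362 19
262087 13756

[19; 19,38] for √363; ℓ=2 ⇒ convergent index 1
i=0: a=19 ⇒ p=19, q=1
i=1: a=19 ⇒ p=362, q=19
fundamental: x₁=362, y₁=19  (since 131044 − 363·361 = 1)
(x_2, y_2) = (362·362 + 363·19·19, 362·19 + 19·362) = (262087, 13756)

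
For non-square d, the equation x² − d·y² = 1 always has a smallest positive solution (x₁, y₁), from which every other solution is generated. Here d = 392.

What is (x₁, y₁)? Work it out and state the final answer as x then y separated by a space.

99 5

√392 = [19; 1,3,1,38, …], period ℓ=4 (even) → k=3
a_0=19:  p_0=19·1+0=19,  q_0=19·0+1=1
…
a_2=3:  p_2=3·20+19=79,  q_2=3·1+1=4
a_3=1:  p_3=1·79+20=99,  q_3=1·4+1=5
→ (99, 5).  Check: 99²=9801, 392·5²=9800, difference 1.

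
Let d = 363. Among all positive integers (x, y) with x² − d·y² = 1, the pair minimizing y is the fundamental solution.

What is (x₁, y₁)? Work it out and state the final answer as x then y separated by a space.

[19; 19,38] for √363; ℓ=2 ⇒ convergent index 1
a_0=19:  p_0=19·1+0=19,  q_0=19·0+1=1
a_1=19:  p_1=19·19+1=362,  q_1=19·1+0=19
fundamental: x₁=362, y₁=19  (since 131044 − 363·361 = 1)

362 19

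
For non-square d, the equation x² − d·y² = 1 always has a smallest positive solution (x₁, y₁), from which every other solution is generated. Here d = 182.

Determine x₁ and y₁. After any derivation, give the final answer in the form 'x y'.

27 2

√182 = [13; 2,26, …], period ℓ=2 (even) → k=1
k=0  a_k=13  p_k/q_k = 13/1
k=1  a_k=2  p_k/q_k = 27/2
fundamental: x₁=27, y₁=2  (since 729 − 182·4 = 1)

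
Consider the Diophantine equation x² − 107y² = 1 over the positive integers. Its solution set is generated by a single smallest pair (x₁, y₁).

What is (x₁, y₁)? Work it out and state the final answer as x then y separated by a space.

[10; 2,1,9,1,2,20] for √107; ℓ=6 ⇒ convergent index 5
i=0: a=10 ⇒ p=10, q=1
i=1: a=2 ⇒ p=21, q=2
…
i=3: a=9 ⇒ p=300, q=29
i=4: a=1 ⇒ p=331, q=32
i=5: a=2 ⇒ p=962, q=93
(x₁, y₁) = (962, 93);  962² − 107·93² = 1 ✓

962 93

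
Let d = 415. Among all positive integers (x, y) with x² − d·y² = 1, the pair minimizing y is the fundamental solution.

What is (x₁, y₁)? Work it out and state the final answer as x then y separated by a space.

[20; 2,1,2,4,6,…,1,2,40] for √415; ℓ=16 ⇒ convergent index 15
step 0: (20, 1)  from 20·(1,0) + (0,1)
…
step 2: (61, 3)  from 1·(41,2) + (20,1)
step 3: (163, 8)  from 2·(61,3) + (41,2)
…
step 5: (4441, 218)  from 6·(713,35) + (163,8)
step 6: (5154, 253)  from 1·(4441,218) + (713,35)
step 7: (9595, 471)  from 1·(5154,253) + (4441,218)
…
step 10: (77473, 3803)  from 1·(43534,2137) + (33939,1666)
step 11: (508372, 24955)  from 6·(77473,3803) + (43534,2137)
…
step 13: (4730294, 232201)  from 2·(2110961,103623) + (508372,24955)
step 14: (6841255, 335824)  from 1·(4730294,232201) + (2110961,103623)
step 15: (18412804, 903849)  from 2·(6841255,335824) + (4730294,232201)
fundamental: x₁=18412804, y₁=903849  (since 339031351142416 − 415·816943014801 = 1)

18412804 903849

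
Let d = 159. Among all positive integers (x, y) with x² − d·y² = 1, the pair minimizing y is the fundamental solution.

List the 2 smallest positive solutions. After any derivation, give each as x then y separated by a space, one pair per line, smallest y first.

√159 → a₀=12, period (1,1,1,1,3,1,1,1,1,24); ℓ=10 even so k=9
i=0: a=12 ⇒ p=12, q=1
…
i=2: a=1 ⇒ p=25, q=2
i=3: a=1 ⇒ p=38, q=3
…
i=5: a=3 ⇒ p=227, q=18
…
i=7: a=1 ⇒ p=517, q=41
i=8: a=1 ⇒ p=807, q=64
i=9: a=1 ⇒ p=1324, q=105
(x₁, y₁) = (1324, 105);  1324² − 159·105² = 1 ✓
n=2: (1324,105)∘(1324,105) = (1324·1324+159·105·105, 1324·105+105·1324) = (3505951,278040)

1324 105
3505951 278040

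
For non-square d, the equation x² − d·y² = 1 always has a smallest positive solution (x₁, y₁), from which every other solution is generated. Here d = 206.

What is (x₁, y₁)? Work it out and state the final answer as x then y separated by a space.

59535 4148

√206 → a₀=14, period (2,1,5,14,5,1,2,28); ℓ=8 even so k=7
i=0: a=14 ⇒ p=14, q=1
…
i=3: a=5 ⇒ p=244, q=17
…
i=6: a=1 ⇒ p=20998, q=1463
i=7: a=2 ⇒ p=59535, q=4148
→ (59535, 4148).  Check: 59535²=3544416225, 206·4148²=3544416224, difference 1.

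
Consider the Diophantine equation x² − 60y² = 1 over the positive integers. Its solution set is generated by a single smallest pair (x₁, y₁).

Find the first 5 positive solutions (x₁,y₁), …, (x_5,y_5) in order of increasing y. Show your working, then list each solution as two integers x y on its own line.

[7; 1,2,1,14] for √60; ℓ=4 ⇒ convergent index 3
i=0: a=7 ⇒ p=7, q=1
…
i=2: a=2 ⇒ p=23, q=3
i=3: a=1 ⇒ p=31, q=4
→ (31, 4).  Check: 31²=961, 60·4²=960, difference 1.
(31+4√60)^2 = 1921 + 248√60
(31+4√60)^3 = 119071 + 15372√60
(31+4√60)^4 = 7380481 + 952816√60
(31+4√60)^5 = 457470751 + 59059220√60

31 4
1921 248
119071 15372
7380481 952816
457470751 59059220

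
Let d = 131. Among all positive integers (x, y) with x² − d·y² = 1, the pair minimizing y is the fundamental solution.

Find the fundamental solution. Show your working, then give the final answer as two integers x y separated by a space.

10610 927

√131 = [11; 2,4,11,4,2,22, …], period ℓ=6 (even) → k=5
k=0  a_k=11  p_k/q_k = 11/1
…
k=3  a_k=11  p_k/q_k = 1156/101
k=4  a_k=4  p_k/q_k = 4727/413
k=5  a_k=2  p_k/q_k = 10610/927
fundamental: x₁=10610, y₁=927  (since 112572100 − 131·859329 = 1)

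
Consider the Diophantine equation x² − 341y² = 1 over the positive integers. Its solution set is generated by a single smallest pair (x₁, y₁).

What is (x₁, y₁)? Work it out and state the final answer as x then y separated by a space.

√341 = [18; 2,6,1,8,2,…,6,2,36, …], period ℓ=14 (even) → k=13
a_0=18:  p_0=18·1+0=18,  q_0=18·0+1=1
a_1=2:  p_1=2·18+1=37,  q_1=2·1+0=2
a_2=6:  p_2=6·37+18=240,  q_2=6·2+1=13
…
a_5=2:  p_5=2·2456+277=5189,  q_5=2·133+15=281
a_6=1:  p_6=1·5189+2456=7645,  q_6=1·281+133=414
a_7=2:  p_7=2·7645+5189=20479,  q_7=2·414+281=1109
a_8=1:  p_8=1·20479+7645=28124,  q_8=1·1109+414=1523
a_9=2:  p_9=2·28124+20479=76727,  q_9=2·1523+1109=4155
a_10=8:  p_10=8·76727+28124=641940,  q_10=8·4155+1523=34763
…
a_12=6:  p_12=6·718667+641940=4953942,  q_12=6·38918+34763=268271
a_13=2:  p_13=2·4953942+718667=10626551,  q_13=2·268271+38918=575460
fundamental: x₁=10626551, y₁=575460  (since 112923586155601 − 341·331154211600 = 1)

10626551 575460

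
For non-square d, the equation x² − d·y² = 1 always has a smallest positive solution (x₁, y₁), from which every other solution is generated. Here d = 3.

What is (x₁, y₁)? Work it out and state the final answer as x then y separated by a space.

2 1

d=3: √d = [1; 1,2] (ℓ=2, even), read p_1/q_1
a_0=1:  p_0=1·1+0=1,  q_0=1·0+1=1
a_1=1:  p_1=1·1+1=2,  q_1=1·1+0=1
→ (2, 1).  Check: 2²=4, 3·1²=3, difference 1.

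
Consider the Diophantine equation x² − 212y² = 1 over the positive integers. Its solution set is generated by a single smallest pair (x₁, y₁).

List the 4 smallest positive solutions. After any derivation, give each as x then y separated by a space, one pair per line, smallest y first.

66249 4550
8777860001 602865900
1163048894346249 79878526013650
154101652394311440001 10583744939153731800

d=212: √d = [14; 1,1,3,1,1,…,1,1,28] (ℓ=14, even), read p_13/q_13
i=0: a=14 ⇒ p=14, q=1
i=1: a=1 ⇒ p=15, q=1
i=2: a=1 ⇒ p=29, q=2
i=3: a=3 ⇒ p=102, q=7
…
i=5: a=1 ⇒ p=233, q=16
…
i=9: a=1 ⇒ p=5198, q=357
…
i=11: a=3 ⇒ p=29135, q=2001
i=12: a=1 ⇒ p=37114, q=2549
i=13: a=1 ⇒ p=66249, q=4550
→ (66249, 4550).  Check: 66249²=4388930001, 212·4550²=4388930000, difference 1.
(x_2, y_2) = (66249·66249 + 212·4550·4550, 66249·4550 + 4550·66249) = (8777860001, 602865900)
(x_3, y_3) = (66249·8777860001 + 212·4550·602865900, 66249·602865900 + 4550·8777860001) = (1163048894346249, 79878526013650)
(x_4, y_4) = (66249·1163048894346249 + 212·4550·79878526013650, 66249·79878526013650 + 4550·1163048894346249) = (154101652394311440001, 10583744939153731800)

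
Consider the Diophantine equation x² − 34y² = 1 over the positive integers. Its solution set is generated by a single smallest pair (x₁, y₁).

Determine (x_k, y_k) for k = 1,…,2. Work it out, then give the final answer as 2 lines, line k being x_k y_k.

[5; 1,4,1,10] for √34; ℓ=4 ⇒ convergent index 3
step 0: (5, 1)  from 5·(1,0) + (0,1)
step 1: (6, 1)  from 1·(5,1) + (1,0)
step 2: (29, 5)  from 4·(6,1) + (5,1)
step 3: (35, 6)  from 1·(29,5) + (6,1)
→ (35, 6).  Check: 35²=1225, 34·6²=1224, difference 1.
n=2: (35,6)∘(35,6) = (35·35+34·6·6, 35·6+6·35) = (2449,420)

35 6
2449 420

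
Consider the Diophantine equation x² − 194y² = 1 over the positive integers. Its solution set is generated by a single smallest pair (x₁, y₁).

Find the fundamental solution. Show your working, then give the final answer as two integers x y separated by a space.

√194 → a₀=13, period (1,12,1,26); ℓ=4 even so k=3
k=0  a_k=13  p_k/q_k = 13/1
k=1  a_k=1  p_k/q_k = 14/1
k=2  a_k=12  p_k/q_k = 181/13
k=3  a_k=1  p_k/q_k = 195/14
→ (195, 14).  Check: 195²=38025, 194·14²=38024, difference 1.

195 14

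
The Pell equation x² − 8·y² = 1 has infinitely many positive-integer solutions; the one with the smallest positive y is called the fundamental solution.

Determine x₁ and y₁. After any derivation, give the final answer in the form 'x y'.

3 1

√8 → a₀=2, period (1,4); ℓ=2 even so k=1
i=0: a=2 ⇒ p=2, q=1
i=1: a=1 ⇒ p=3, q=1
fundamental: x₁=3, y₁=1  (since 9 − 8·1 = 1)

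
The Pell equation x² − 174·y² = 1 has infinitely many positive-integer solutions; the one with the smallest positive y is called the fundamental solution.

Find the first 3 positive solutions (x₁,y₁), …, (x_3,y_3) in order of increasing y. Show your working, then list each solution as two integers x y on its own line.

1451 110
4210801 319220
12219743051 926376330

√174 → a₀=13, period (5,4,5,26); ℓ=4 even so k=3
a_0=13:  p_0=13·1+0=13,  q_0=13·0+1=1
a_1=5:  p_1=5·13+1=66,  q_1=5·1+0=5
a_2=4:  p_2=4·66+13=277,  q_2=4·5+1=21
a_3=5:  p_3=5·277+66=1451,  q_3=5·21+5=110
→ (1451, 110).  Check: 1451²=2105401, 174·110²=2105400, difference 1.
(1451+110√174)^2 = 4210801 + 319220√174
(1451+110√174)^3 = 12219743051 + 926376330√174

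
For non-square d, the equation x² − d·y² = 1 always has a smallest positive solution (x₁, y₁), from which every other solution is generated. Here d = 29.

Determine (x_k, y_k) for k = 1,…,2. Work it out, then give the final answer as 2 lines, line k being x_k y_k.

9801 1820
192119201 35675640

√29 = [5; 2,1,1,2,10, …], period ℓ=5 (odd) → k=9
a_0=5:  p_0=5·1+0=5,  q_0=5·0+1=1
a_1=2:  p_1=2·5+1=11,  q_1=2·1+0=2
a_2=1:  p_2=1·11+5=16,  q_2=1·2+1=3
…
a_5=10:  p_5=10·70+27=727,  q_5=10·13+5=135
a_6=2:  p_6=2·727+70=1524,  q_6=2·135+13=283
a_7=1:  p_7=1·1524+727=2251,  q_7=1·283+135=418
a_8=1:  p_8=1·2251+1524=3775,  q_8=1·418+283=701
a_9=2:  p_9=2·3775+2251=9801,  q_9=2·701+418=1820
fundamental: x₁=9801, y₁=1820  (since 96059601 − 29·3312400 = 1)
n=2: (9801,1820)∘(9801,1820) = (9801·9801+29·1820·1820, 9801·1820+1820·9801) = (192119201,35675640)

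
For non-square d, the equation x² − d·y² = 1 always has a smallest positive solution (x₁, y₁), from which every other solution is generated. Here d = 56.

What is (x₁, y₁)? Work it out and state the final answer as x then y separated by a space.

d=56: √d = [7; 2,14] (ℓ=2, even), read p_1/q_1
step 0: (7, 1)  from 7·(1,0) + (0,1)
step 1: (15, 2)  from 2·(7,1) + (1,0)
→ (15, 2).  Check: 15²=225, 56·2²=224, difference 1.

15 2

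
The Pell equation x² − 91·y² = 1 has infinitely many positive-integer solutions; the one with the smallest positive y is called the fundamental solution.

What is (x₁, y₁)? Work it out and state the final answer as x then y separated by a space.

1574 165

[9; 1,1,5,1,5,1,1,18] for √91; ℓ=8 ⇒ convergent index 7
k=0  a_k=9  p_k/q_k = 9/1
…
k=6  a_k=1  p_k/q_k = 849/89
k=7  a_k=1  p_k/q_k = 1574/165
(x₁, y₁) = (1574, 165);  1574² − 91·165² = 1 ✓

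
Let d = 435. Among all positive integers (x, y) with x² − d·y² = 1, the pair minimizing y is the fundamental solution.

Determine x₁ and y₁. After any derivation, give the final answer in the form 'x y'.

146 7

d=435: √d = [20; 1,5,1,40] (ℓ=4, even), read p_3/q_3
a_0=20:  p_0=20·1+0=20,  q_0=20·0+1=1
a_1=1:  p_1=1·20+1=21,  q_1=1·1+0=1
a_2=5:  p_2=5·21+20=125,  q_2=5·1+1=6
a_3=1:  p_3=1·125+21=146,  q_3=1·6+1=7
(x₁, y₁) = (146, 7);  146² − 435·7² = 1 ✓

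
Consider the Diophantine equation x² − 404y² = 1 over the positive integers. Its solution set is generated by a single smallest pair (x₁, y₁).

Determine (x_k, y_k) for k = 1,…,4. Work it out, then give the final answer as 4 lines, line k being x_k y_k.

d=404: √d = [20; 10,40] (ℓ=2, even), read p_1/q_1
i=0: a=20 ⇒ p=20, q=1
i=1: a=10 ⇒ p=201, q=10
→ (201, 10).  Check: 201²=40401, 404·10²=40400, difference 1.
k=2:  x_2 = 201·201+404·10·10 = 80801,  y_2 = 201·10+10·201 = 4020
k=3:  x_3 = 201·80801+404·10·4020 = 32481801,  y_3 = 201·4020+10·80801 = 1616030
k=4:  x_4 = 201·32481801+404·10·1616030 = 13057603201,  y_4 = 201·1616030+10·32481801 = 649640040

201 10
80801 4020
32481801 1616030
13057603201 649640040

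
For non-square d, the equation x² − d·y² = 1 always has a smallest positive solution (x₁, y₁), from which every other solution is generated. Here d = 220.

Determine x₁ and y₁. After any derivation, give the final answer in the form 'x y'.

89 6

√220 → a₀=14, period (1,4,1,28); ℓ=4 even so k=3
a_0=14:  p_0=14·1+0=14,  q_0=14·0+1=1
…
a_2=4:  p_2=4·15+14=74,  q_2=4·1+1=5
a_3=1:  p_3=1·74+15=89,  q_3=1·5+1=6
→ (89, 6).  Check: 89²=7921, 220·6²=7920, difference 1.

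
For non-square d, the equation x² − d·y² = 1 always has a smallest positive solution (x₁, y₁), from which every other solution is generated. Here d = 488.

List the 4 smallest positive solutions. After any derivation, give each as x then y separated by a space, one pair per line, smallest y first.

243 11
118097 5346
57394899 2598145
27893802817 1262693124

√488 → a₀=22, period (11,44); ℓ=2 even so k=1
a_0=22:  p_0=22·1+0=22,  q_0=22·0+1=1
a_1=11:  p_1=11·22+1=243,  q_1=11·1+0=11
fundamental: x₁=243, y₁=11  (since 59049 − 488·121 = 1)
(243+11√488)^2 = 118097 + 5346√488
(243+11√488)^3 = 57394899 + 2598145√488
(243+11√488)^4 = 27893802817 + 1262693124√488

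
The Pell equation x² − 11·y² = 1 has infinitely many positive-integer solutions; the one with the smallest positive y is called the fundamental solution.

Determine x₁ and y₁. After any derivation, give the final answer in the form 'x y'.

d=11: √d = [3; 3,6] (ℓ=2, even), read p_1/q_1
k=0  a_k=3  p_k/q_k = 3/1
k=1  a_k=3  p_k/q_k = 10/3
fundamental: x₁=10, y₁=3  (since 100 − 11·9 = 1)

10 3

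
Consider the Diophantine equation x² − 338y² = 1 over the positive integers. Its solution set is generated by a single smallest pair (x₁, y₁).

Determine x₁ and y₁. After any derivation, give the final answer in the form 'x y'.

[18; 2,1,1,2,36] for √338; ℓ=5 ⇒ convergent index 9
i=0: a=18 ⇒ p=18, q=1
i=1: a=2 ⇒ p=37, q=2
…
i=3: a=1 ⇒ p=92, q=5
…
i=5: a=36 ⇒ p=8696, q=473
i=6: a=2 ⇒ p=17631, q=959
…
i=8: a=1 ⇒ p=43958, q=2391
i=9: a=2 ⇒ p=114243, q=6214
→ (114243, 6214).  Check: 114243²=13051463049, 338·6214²=13051463048, difference 1.

114243 6214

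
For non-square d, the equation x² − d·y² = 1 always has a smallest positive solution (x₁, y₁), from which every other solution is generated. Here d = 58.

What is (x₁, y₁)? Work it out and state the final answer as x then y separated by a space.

19603 2574

√58 → a₀=7, period (1,1,1,1,1,1,14); ℓ=7 odd so k=13
step 0: (7, 1)  from 7·(1,0) + (0,1)
step 1: (8, 1)  from 1·(7,1) + (1,0)
step 2: (15, 2)  from 1·(8,1) + (7,1)
step 3: (23, 3)  from 1·(15,2) + (8,1)
step 4: (38, 5)  from 1·(23,3) + (15,2)
step 5: (61, 8)  from 1·(38,5) + (23,3)
…
step 7: (1447, 190)  from 14·(99,13) + (61,8)
step 8: (1546, 203)  from 1·(1447,190) + (99,13)
step 9: (2993, 393)  from 1·(1546,203) + (1447,190)
step 10: (4539, 596)  from 1·(2993,393) + (1546,203)
step 11: (7532, 989)  from 1·(4539,596) + (2993,393)
step 12: (12071, 1585)  from 1·(7532,989) + (4539,596)
step 13: (19603, 2574)  from 1·(12071,1585) + (7532,989)
(x₁, y₁) = (19603, 2574);  19603² − 58·2574² = 1 ✓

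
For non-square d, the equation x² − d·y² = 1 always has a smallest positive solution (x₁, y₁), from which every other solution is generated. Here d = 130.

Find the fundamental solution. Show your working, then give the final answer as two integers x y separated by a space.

6499 570

[11; 2,2,22] for √130; ℓ=3 ⇒ convergent index 5
k=0  a_k=11  p_k/q_k = 11/1
…
k=3  a_k=22  p_k/q_k = 1277/112
k=4  a_k=2  p_k/q_k = 2611/229
k=5  a_k=2  p_k/q_k = 6499/570
(x₁, y₁) = (6499, 570);  6499² − 130·570² = 1 ✓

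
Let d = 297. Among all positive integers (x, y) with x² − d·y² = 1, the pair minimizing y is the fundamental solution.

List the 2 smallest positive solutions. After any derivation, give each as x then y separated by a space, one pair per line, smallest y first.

[17; 4,3,1,1,2,1,1,3,4,34] for √297; ℓ=10 ⇒ convergent index 9
i=0: a=17 ⇒ p=17, q=1
…
i=2: a=3 ⇒ p=224, q=13
i=3: a=1 ⇒ p=293, q=17
i=4: a=1 ⇒ p=517, q=30
…
i=7: a=1 ⇒ p=3171, q=184
i=8: a=3 ⇒ p=11357, q=659
i=9: a=4 ⇒ p=48599, q=2820
→ (48599, 2820).  Check: 48599²=2361862801, 297·2820²=2361862800, difference 1.
(48599+2820√297)^2 = 4723725601 + 274098360√297

48599 2820
4723725601 274098360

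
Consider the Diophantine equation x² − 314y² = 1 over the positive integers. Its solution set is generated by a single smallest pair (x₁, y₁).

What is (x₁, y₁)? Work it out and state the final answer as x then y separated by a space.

d=314: √d = [17; 1,2,1,1,2,1,34] (ℓ=7, odd), read p_13/q_13
a_0=17:  p_0=17·1+0=17,  q_0=17·0+1=1
a_1=1:  p_1=1·17+1=18,  q_1=1·1+0=1
a_2=2:  p_2=2·18+17=53,  q_2=2·1+1=3
a_3=1:  p_3=1·53+18=71,  q_3=1·3+1=4
a_4=1:  p_4=1·71+53=124,  q_4=1·4+3=7
a_5=2:  p_5=2·124+71=319,  q_5=2·7+4=18
…
a_9=2:  p_9=2·15824+15381=47029,  q_9=2·893+868=2654
a_10=1:  p_10=1·47029+15824=62853,  q_10=1·2654+893=3547
a_11=1:  p_11=1·62853+47029=109882,  q_11=1·3547+2654=6201
a_12=2:  p_12=2·109882+62853=282617,  q_12=2·6201+3547=15949
a_13=1:  p_13=1·282617+109882=392499,  q_13=1·15949+6201=22150
fundamental: x₁=392499, y₁=22150  (since 154055465001 − 314·490622500 = 1)

392499 22150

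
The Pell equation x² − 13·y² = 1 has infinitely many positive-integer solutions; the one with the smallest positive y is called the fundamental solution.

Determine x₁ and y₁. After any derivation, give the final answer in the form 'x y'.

√13 = [3; 1,1,1,1,6, …], period ℓ=5 (odd) → k=9
step 0: (3, 1)  from 3·(1,0) + (0,1)
step 1: (4, 1)  from 1·(3,1) + (1,0)
step 2: (7, 2)  from 1·(4,1) + (3,1)
step 3: (11, 3)  from 1·(7,2) + (4,1)
step 4: (18, 5)  from 1·(11,3) + (7,2)
…
step 7: (256, 71)  from 1·(137,38) + (119,33)
step 8: (393, 109)  from 1·(256,71) + (137,38)
step 9: (649, 180)  from 1·(393,109) + (256,71)
(x₁, y₁) = (649, 180);  649² − 13·180² = 1 ✓

649 180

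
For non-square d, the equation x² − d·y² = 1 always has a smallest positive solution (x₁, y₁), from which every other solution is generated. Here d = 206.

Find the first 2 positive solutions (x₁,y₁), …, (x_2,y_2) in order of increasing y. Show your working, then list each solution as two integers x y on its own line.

[14; 2,1,5,14,5,1,2,28] for √206; ℓ=8 ⇒ convergent index 7
k=0  a_k=14  p_k/q_k = 14/1
…
k=3  a_k=5  p_k/q_k = 244/17
…
k=6  a_k=1  p_k/q_k = 20998/1463
k=7  a_k=2  p_k/q_k = 59535/4148
fundamental: x₁=59535, y₁=4148  (since 3544416225 − 206·17205904 = 1)
n=2: (59535,4148)∘(59535,4148) = (59535·59535+206·4148·4148, 59535·4148+4148·59535) = (7088832449,493902360)

59535 4148
7088832449 493902360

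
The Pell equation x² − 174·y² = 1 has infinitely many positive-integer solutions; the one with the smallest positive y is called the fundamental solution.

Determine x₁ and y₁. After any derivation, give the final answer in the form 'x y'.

1451 110

√174 = [13; 5,4,5,26, …], period ℓ=4 (even) → k=3
step 0: (13, 1)  from 13·(1,0) + (0,1)
step 1: (66, 5)  from 5·(13,1) + (1,0)
step 2: (277, 21)  from 4·(66,5) + (13,1)
step 3: (1451, 110)  from 5·(277,21) + (66,5)
fundamental: x₁=1451, y₁=110  (since 2105401 − 174·12100 = 1)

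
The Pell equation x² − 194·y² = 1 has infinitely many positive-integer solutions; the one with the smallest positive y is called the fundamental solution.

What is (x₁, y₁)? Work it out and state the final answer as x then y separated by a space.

[13; 1,12,1,26] for √194; ℓ=4 ⇒ convergent index 3
a_0=13:  p_0=13·1+0=13,  q_0=13·0+1=1
a_1=1:  p_1=1·13+1=14,  q_1=1·1+0=1
a_2=12:  p_2=12·14+13=181,  q_2=12·1+1=13
a_3=1:  p_3=1·181+14=195,  q_3=1·13+1=14
fundamental: x₁=195, y₁=14  (since 38025 − 194·196 = 1)

195 14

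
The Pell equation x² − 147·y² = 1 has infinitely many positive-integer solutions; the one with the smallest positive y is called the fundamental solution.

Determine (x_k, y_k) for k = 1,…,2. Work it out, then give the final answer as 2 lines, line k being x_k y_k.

[12; 8,24] for √147; ℓ=2 ⇒ convergent index 1
a_0=12:  p_0=12·1+0=12,  q_0=12·0+1=1
a_1=8:  p_1=8·12+1=97,  q_1=8·1+0=8
fundamental: x₁=97, y₁=8  (since 9409 − 147·64 = 1)
n=2: (97,8)∘(97,8) = (97·97+147·8·8, 97·8+8·97) = (18817,1552)

97 8
18817 1552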